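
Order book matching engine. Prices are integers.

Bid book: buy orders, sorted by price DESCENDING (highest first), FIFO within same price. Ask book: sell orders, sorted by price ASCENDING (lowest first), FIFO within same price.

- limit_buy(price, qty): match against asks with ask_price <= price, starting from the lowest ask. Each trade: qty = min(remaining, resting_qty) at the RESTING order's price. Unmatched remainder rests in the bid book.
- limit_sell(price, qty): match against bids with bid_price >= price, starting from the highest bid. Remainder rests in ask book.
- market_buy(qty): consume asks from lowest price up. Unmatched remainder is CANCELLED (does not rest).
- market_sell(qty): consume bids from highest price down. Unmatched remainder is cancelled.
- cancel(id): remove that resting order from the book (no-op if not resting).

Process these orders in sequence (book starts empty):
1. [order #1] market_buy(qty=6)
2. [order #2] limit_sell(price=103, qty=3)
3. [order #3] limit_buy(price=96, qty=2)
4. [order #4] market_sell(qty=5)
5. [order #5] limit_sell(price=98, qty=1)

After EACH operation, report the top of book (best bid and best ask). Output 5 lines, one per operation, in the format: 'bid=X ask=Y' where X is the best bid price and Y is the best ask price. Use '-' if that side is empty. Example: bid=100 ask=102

After op 1 [order #1] market_buy(qty=6): fills=none; bids=[-] asks=[-]
After op 2 [order #2] limit_sell(price=103, qty=3): fills=none; bids=[-] asks=[#2:3@103]
After op 3 [order #3] limit_buy(price=96, qty=2): fills=none; bids=[#3:2@96] asks=[#2:3@103]
After op 4 [order #4] market_sell(qty=5): fills=#3x#4:2@96; bids=[-] asks=[#2:3@103]
After op 5 [order #5] limit_sell(price=98, qty=1): fills=none; bids=[-] asks=[#5:1@98 #2:3@103]

Answer: bid=- ask=-
bid=- ask=103
bid=96 ask=103
bid=- ask=103
bid=- ask=98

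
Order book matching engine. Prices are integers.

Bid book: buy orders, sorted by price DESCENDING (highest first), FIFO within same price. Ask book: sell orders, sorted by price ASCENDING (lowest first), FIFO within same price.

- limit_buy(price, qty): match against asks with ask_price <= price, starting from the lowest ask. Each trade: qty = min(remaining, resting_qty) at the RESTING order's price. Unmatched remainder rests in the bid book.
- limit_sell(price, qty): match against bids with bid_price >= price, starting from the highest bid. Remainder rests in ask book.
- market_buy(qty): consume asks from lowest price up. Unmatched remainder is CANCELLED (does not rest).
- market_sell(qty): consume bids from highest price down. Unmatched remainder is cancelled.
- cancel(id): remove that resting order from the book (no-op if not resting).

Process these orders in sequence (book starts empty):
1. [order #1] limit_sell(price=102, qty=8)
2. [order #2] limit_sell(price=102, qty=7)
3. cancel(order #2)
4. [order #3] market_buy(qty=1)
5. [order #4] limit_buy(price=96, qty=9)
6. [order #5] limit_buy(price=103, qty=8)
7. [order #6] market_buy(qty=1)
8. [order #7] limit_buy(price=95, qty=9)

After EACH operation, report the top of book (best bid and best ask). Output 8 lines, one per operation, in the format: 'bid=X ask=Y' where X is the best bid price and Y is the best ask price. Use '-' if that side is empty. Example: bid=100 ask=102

After op 1 [order #1] limit_sell(price=102, qty=8): fills=none; bids=[-] asks=[#1:8@102]
After op 2 [order #2] limit_sell(price=102, qty=7): fills=none; bids=[-] asks=[#1:8@102 #2:7@102]
After op 3 cancel(order #2): fills=none; bids=[-] asks=[#1:8@102]
After op 4 [order #3] market_buy(qty=1): fills=#3x#1:1@102; bids=[-] asks=[#1:7@102]
After op 5 [order #4] limit_buy(price=96, qty=9): fills=none; bids=[#4:9@96] asks=[#1:7@102]
After op 6 [order #5] limit_buy(price=103, qty=8): fills=#5x#1:7@102; bids=[#5:1@103 #4:9@96] asks=[-]
After op 7 [order #6] market_buy(qty=1): fills=none; bids=[#5:1@103 #4:9@96] asks=[-]
After op 8 [order #7] limit_buy(price=95, qty=9): fills=none; bids=[#5:1@103 #4:9@96 #7:9@95] asks=[-]

Answer: bid=- ask=102
bid=- ask=102
bid=- ask=102
bid=- ask=102
bid=96 ask=102
bid=103 ask=-
bid=103 ask=-
bid=103 ask=-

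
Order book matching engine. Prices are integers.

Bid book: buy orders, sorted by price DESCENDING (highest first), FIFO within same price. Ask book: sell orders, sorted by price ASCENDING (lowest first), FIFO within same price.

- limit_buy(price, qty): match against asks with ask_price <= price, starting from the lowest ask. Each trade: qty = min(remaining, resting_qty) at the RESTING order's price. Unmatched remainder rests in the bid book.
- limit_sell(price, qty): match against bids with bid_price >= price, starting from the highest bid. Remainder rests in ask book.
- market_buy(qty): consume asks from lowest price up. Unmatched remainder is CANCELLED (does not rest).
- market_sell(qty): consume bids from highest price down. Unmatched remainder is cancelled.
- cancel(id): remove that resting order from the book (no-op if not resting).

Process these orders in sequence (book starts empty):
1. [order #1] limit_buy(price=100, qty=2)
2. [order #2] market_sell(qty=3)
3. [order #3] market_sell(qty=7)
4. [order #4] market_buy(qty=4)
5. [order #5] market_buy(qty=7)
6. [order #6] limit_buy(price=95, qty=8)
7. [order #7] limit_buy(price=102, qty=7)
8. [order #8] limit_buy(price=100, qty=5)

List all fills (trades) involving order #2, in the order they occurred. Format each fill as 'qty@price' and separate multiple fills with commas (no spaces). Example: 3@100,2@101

Answer: 2@100

Derivation:
After op 1 [order #1] limit_buy(price=100, qty=2): fills=none; bids=[#1:2@100] asks=[-]
After op 2 [order #2] market_sell(qty=3): fills=#1x#2:2@100; bids=[-] asks=[-]
After op 3 [order #3] market_sell(qty=7): fills=none; bids=[-] asks=[-]
After op 4 [order #4] market_buy(qty=4): fills=none; bids=[-] asks=[-]
After op 5 [order #5] market_buy(qty=7): fills=none; bids=[-] asks=[-]
After op 6 [order #6] limit_buy(price=95, qty=8): fills=none; bids=[#6:8@95] asks=[-]
After op 7 [order #7] limit_buy(price=102, qty=7): fills=none; bids=[#7:7@102 #6:8@95] asks=[-]
After op 8 [order #8] limit_buy(price=100, qty=5): fills=none; bids=[#7:7@102 #8:5@100 #6:8@95] asks=[-]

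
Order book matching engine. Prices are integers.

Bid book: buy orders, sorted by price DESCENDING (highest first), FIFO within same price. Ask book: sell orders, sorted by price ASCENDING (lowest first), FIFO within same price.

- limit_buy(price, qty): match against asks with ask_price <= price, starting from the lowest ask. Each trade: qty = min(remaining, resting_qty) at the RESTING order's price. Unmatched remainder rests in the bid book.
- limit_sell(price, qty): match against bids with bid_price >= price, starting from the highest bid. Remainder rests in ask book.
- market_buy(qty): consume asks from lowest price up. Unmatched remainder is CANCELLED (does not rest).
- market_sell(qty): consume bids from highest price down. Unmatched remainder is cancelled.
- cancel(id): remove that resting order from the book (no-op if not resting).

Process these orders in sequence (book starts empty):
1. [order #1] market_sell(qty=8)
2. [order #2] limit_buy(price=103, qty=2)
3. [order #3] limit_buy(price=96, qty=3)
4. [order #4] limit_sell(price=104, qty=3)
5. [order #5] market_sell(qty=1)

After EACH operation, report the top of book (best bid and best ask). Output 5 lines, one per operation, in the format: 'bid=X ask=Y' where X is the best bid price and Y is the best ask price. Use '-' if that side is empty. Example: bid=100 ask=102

Answer: bid=- ask=-
bid=103 ask=-
bid=103 ask=-
bid=103 ask=104
bid=103 ask=104

Derivation:
After op 1 [order #1] market_sell(qty=8): fills=none; bids=[-] asks=[-]
After op 2 [order #2] limit_buy(price=103, qty=2): fills=none; bids=[#2:2@103] asks=[-]
After op 3 [order #3] limit_buy(price=96, qty=3): fills=none; bids=[#2:2@103 #3:3@96] asks=[-]
After op 4 [order #4] limit_sell(price=104, qty=3): fills=none; bids=[#2:2@103 #3:3@96] asks=[#4:3@104]
After op 5 [order #5] market_sell(qty=1): fills=#2x#5:1@103; bids=[#2:1@103 #3:3@96] asks=[#4:3@104]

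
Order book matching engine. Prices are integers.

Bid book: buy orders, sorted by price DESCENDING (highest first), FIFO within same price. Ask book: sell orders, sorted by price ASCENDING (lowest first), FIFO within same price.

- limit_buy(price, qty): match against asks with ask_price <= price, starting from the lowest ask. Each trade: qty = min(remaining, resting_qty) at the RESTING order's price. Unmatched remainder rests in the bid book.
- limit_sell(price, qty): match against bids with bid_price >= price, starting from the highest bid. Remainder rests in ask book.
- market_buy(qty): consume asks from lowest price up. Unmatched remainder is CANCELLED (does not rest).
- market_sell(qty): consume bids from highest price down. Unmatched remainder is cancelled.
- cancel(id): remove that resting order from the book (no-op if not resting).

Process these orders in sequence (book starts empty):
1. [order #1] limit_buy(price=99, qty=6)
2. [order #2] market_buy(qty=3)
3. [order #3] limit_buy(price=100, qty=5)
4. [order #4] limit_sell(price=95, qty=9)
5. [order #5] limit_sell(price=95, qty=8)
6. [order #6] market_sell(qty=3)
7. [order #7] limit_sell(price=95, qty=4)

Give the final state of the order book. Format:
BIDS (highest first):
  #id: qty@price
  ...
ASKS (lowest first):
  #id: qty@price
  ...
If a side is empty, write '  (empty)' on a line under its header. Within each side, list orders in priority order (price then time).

After op 1 [order #1] limit_buy(price=99, qty=6): fills=none; bids=[#1:6@99] asks=[-]
After op 2 [order #2] market_buy(qty=3): fills=none; bids=[#1:6@99] asks=[-]
After op 3 [order #3] limit_buy(price=100, qty=5): fills=none; bids=[#3:5@100 #1:6@99] asks=[-]
After op 4 [order #4] limit_sell(price=95, qty=9): fills=#3x#4:5@100 #1x#4:4@99; bids=[#1:2@99] asks=[-]
After op 5 [order #5] limit_sell(price=95, qty=8): fills=#1x#5:2@99; bids=[-] asks=[#5:6@95]
After op 6 [order #6] market_sell(qty=3): fills=none; bids=[-] asks=[#5:6@95]
After op 7 [order #7] limit_sell(price=95, qty=4): fills=none; bids=[-] asks=[#5:6@95 #7:4@95]

Answer: BIDS (highest first):
  (empty)
ASKS (lowest first):
  #5: 6@95
  #7: 4@95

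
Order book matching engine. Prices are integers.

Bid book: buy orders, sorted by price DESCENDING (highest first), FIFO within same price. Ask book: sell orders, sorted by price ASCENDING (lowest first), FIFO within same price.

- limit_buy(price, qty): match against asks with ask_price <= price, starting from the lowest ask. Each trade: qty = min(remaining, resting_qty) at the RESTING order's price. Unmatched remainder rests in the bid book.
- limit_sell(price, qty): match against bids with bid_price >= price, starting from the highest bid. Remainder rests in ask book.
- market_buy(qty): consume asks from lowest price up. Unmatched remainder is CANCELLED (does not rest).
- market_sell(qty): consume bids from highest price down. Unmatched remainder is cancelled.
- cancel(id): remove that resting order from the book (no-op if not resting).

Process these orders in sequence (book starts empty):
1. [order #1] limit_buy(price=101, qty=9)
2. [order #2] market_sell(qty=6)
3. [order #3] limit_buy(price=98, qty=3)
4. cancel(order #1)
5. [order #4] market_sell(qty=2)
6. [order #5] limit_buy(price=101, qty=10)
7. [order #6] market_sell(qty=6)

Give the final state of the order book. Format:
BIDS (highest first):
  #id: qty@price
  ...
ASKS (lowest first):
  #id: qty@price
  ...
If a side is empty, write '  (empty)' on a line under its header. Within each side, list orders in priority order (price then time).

After op 1 [order #1] limit_buy(price=101, qty=9): fills=none; bids=[#1:9@101] asks=[-]
After op 2 [order #2] market_sell(qty=6): fills=#1x#2:6@101; bids=[#1:3@101] asks=[-]
After op 3 [order #3] limit_buy(price=98, qty=3): fills=none; bids=[#1:3@101 #3:3@98] asks=[-]
After op 4 cancel(order #1): fills=none; bids=[#3:3@98] asks=[-]
After op 5 [order #4] market_sell(qty=2): fills=#3x#4:2@98; bids=[#3:1@98] asks=[-]
After op 6 [order #5] limit_buy(price=101, qty=10): fills=none; bids=[#5:10@101 #3:1@98] asks=[-]
After op 7 [order #6] market_sell(qty=6): fills=#5x#6:6@101; bids=[#5:4@101 #3:1@98] asks=[-]

Answer: BIDS (highest first):
  #5: 4@101
  #3: 1@98
ASKS (lowest first):
  (empty)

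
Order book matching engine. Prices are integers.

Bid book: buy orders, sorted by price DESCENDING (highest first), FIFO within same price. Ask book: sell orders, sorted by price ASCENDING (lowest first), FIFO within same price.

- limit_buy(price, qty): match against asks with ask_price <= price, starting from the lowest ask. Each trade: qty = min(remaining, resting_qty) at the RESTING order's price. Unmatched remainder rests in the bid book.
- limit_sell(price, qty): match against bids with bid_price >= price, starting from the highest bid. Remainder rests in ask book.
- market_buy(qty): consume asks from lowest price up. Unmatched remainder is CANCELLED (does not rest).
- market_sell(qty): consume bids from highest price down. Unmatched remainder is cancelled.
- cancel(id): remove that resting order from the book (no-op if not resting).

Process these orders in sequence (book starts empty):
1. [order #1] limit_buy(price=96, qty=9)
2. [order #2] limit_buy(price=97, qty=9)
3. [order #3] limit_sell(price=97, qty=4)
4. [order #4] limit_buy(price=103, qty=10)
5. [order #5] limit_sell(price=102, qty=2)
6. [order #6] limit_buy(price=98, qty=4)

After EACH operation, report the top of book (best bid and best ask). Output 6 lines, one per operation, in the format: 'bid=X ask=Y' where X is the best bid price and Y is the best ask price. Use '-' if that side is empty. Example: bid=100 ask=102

After op 1 [order #1] limit_buy(price=96, qty=9): fills=none; bids=[#1:9@96] asks=[-]
After op 2 [order #2] limit_buy(price=97, qty=9): fills=none; bids=[#2:9@97 #1:9@96] asks=[-]
After op 3 [order #3] limit_sell(price=97, qty=4): fills=#2x#3:4@97; bids=[#2:5@97 #1:9@96] asks=[-]
After op 4 [order #4] limit_buy(price=103, qty=10): fills=none; bids=[#4:10@103 #2:5@97 #1:9@96] asks=[-]
After op 5 [order #5] limit_sell(price=102, qty=2): fills=#4x#5:2@103; bids=[#4:8@103 #2:5@97 #1:9@96] asks=[-]
After op 6 [order #6] limit_buy(price=98, qty=4): fills=none; bids=[#4:8@103 #6:4@98 #2:5@97 #1:9@96] asks=[-]

Answer: bid=96 ask=-
bid=97 ask=-
bid=97 ask=-
bid=103 ask=-
bid=103 ask=-
bid=103 ask=-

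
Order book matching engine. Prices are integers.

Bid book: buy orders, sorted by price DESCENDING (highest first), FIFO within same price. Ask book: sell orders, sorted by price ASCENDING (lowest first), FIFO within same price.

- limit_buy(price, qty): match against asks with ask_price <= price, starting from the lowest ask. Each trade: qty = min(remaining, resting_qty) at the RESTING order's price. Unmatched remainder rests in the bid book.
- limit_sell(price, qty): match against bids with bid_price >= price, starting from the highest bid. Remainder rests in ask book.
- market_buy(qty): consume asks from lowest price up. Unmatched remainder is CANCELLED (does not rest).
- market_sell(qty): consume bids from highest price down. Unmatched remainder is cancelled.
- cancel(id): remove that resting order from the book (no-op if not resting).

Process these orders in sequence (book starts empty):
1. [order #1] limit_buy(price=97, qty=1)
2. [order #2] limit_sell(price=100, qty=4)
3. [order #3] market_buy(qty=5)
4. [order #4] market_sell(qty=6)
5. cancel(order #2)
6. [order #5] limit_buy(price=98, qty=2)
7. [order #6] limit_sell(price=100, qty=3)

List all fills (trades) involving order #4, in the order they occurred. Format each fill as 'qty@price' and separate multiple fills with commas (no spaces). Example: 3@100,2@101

Answer: 1@97

Derivation:
After op 1 [order #1] limit_buy(price=97, qty=1): fills=none; bids=[#1:1@97] asks=[-]
After op 2 [order #2] limit_sell(price=100, qty=4): fills=none; bids=[#1:1@97] asks=[#2:4@100]
After op 3 [order #3] market_buy(qty=5): fills=#3x#2:4@100; bids=[#1:1@97] asks=[-]
After op 4 [order #4] market_sell(qty=6): fills=#1x#4:1@97; bids=[-] asks=[-]
After op 5 cancel(order #2): fills=none; bids=[-] asks=[-]
After op 6 [order #5] limit_buy(price=98, qty=2): fills=none; bids=[#5:2@98] asks=[-]
After op 7 [order #6] limit_sell(price=100, qty=3): fills=none; bids=[#5:2@98] asks=[#6:3@100]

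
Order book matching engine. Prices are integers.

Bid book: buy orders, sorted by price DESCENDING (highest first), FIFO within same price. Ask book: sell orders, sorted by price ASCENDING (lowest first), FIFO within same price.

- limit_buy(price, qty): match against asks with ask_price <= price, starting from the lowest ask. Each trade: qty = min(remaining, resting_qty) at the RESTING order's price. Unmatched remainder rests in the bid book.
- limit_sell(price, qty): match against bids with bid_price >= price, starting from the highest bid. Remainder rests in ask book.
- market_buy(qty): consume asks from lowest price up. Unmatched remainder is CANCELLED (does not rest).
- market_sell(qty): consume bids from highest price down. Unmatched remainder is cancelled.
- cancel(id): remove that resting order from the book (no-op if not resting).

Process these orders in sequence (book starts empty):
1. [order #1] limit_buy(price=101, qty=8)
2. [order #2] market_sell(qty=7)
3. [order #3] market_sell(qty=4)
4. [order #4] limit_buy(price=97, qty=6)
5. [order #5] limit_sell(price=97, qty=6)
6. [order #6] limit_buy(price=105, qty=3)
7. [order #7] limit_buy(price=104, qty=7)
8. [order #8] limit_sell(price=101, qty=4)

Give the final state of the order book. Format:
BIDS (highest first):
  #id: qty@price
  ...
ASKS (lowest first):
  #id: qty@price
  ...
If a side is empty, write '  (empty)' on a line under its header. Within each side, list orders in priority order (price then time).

After op 1 [order #1] limit_buy(price=101, qty=8): fills=none; bids=[#1:8@101] asks=[-]
After op 2 [order #2] market_sell(qty=7): fills=#1x#2:7@101; bids=[#1:1@101] asks=[-]
After op 3 [order #3] market_sell(qty=4): fills=#1x#3:1@101; bids=[-] asks=[-]
After op 4 [order #4] limit_buy(price=97, qty=6): fills=none; bids=[#4:6@97] asks=[-]
After op 5 [order #5] limit_sell(price=97, qty=6): fills=#4x#5:6@97; bids=[-] asks=[-]
After op 6 [order #6] limit_buy(price=105, qty=3): fills=none; bids=[#6:3@105] asks=[-]
After op 7 [order #7] limit_buy(price=104, qty=7): fills=none; bids=[#6:3@105 #7:7@104] asks=[-]
After op 8 [order #8] limit_sell(price=101, qty=4): fills=#6x#8:3@105 #7x#8:1@104; bids=[#7:6@104] asks=[-]

Answer: BIDS (highest first):
  #7: 6@104
ASKS (lowest first):
  (empty)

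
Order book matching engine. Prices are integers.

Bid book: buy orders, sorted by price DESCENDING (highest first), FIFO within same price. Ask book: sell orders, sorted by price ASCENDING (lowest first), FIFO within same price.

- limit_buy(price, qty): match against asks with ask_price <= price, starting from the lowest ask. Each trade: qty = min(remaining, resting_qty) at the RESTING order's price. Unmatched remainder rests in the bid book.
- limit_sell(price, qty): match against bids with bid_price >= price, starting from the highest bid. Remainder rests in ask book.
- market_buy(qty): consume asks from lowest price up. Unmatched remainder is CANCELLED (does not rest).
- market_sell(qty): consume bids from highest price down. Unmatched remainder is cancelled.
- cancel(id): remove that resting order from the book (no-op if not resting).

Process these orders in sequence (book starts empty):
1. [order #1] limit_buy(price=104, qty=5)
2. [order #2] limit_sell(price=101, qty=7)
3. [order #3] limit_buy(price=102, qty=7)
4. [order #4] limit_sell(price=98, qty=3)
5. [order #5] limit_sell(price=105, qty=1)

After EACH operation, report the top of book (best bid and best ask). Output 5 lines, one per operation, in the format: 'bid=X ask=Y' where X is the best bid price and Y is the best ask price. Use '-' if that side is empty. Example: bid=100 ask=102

After op 1 [order #1] limit_buy(price=104, qty=5): fills=none; bids=[#1:5@104] asks=[-]
After op 2 [order #2] limit_sell(price=101, qty=7): fills=#1x#2:5@104; bids=[-] asks=[#2:2@101]
After op 3 [order #3] limit_buy(price=102, qty=7): fills=#3x#2:2@101; bids=[#3:5@102] asks=[-]
After op 4 [order #4] limit_sell(price=98, qty=3): fills=#3x#4:3@102; bids=[#3:2@102] asks=[-]
After op 5 [order #5] limit_sell(price=105, qty=1): fills=none; bids=[#3:2@102] asks=[#5:1@105]

Answer: bid=104 ask=-
bid=- ask=101
bid=102 ask=-
bid=102 ask=-
bid=102 ask=105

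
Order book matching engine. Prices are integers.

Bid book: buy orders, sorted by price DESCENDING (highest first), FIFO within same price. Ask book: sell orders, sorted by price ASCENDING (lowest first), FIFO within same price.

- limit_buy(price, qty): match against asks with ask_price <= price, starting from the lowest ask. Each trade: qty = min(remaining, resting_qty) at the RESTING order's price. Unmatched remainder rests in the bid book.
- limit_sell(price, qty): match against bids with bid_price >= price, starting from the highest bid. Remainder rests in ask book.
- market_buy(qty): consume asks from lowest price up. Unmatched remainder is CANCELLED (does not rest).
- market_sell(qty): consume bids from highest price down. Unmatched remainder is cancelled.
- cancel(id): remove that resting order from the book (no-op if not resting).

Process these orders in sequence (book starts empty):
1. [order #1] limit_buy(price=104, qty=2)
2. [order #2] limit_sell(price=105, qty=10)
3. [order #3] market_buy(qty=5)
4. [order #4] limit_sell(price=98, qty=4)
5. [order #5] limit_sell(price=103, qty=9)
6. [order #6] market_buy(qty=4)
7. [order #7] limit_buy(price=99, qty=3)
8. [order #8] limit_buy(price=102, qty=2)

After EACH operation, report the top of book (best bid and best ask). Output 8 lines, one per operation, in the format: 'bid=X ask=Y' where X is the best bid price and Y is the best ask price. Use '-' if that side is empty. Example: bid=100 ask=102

Answer: bid=104 ask=-
bid=104 ask=105
bid=104 ask=105
bid=- ask=98
bid=- ask=98
bid=- ask=103
bid=99 ask=103
bid=102 ask=103

Derivation:
After op 1 [order #1] limit_buy(price=104, qty=2): fills=none; bids=[#1:2@104] asks=[-]
After op 2 [order #2] limit_sell(price=105, qty=10): fills=none; bids=[#1:2@104] asks=[#2:10@105]
After op 3 [order #3] market_buy(qty=5): fills=#3x#2:5@105; bids=[#1:2@104] asks=[#2:5@105]
After op 4 [order #4] limit_sell(price=98, qty=4): fills=#1x#4:2@104; bids=[-] asks=[#4:2@98 #2:5@105]
After op 5 [order #5] limit_sell(price=103, qty=9): fills=none; bids=[-] asks=[#4:2@98 #5:9@103 #2:5@105]
After op 6 [order #6] market_buy(qty=4): fills=#6x#4:2@98 #6x#5:2@103; bids=[-] asks=[#5:7@103 #2:5@105]
After op 7 [order #7] limit_buy(price=99, qty=3): fills=none; bids=[#7:3@99] asks=[#5:7@103 #2:5@105]
After op 8 [order #8] limit_buy(price=102, qty=2): fills=none; bids=[#8:2@102 #7:3@99] asks=[#5:7@103 #2:5@105]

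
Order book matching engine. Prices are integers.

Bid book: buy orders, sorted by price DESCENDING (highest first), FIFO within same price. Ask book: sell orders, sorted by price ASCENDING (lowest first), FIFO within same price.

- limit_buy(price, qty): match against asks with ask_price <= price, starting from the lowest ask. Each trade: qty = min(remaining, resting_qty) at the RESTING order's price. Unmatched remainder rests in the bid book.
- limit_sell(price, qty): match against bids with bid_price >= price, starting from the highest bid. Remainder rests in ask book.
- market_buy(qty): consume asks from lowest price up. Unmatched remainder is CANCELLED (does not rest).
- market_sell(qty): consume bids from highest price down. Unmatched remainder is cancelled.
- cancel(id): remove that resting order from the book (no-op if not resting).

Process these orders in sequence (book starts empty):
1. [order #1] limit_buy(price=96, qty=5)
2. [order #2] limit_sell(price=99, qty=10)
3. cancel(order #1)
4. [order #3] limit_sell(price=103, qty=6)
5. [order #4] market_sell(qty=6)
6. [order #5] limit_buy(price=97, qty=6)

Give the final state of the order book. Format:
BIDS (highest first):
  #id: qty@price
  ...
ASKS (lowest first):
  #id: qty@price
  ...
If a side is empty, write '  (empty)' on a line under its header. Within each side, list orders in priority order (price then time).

After op 1 [order #1] limit_buy(price=96, qty=5): fills=none; bids=[#1:5@96] asks=[-]
After op 2 [order #2] limit_sell(price=99, qty=10): fills=none; bids=[#1:5@96] asks=[#2:10@99]
After op 3 cancel(order #1): fills=none; bids=[-] asks=[#2:10@99]
After op 4 [order #3] limit_sell(price=103, qty=6): fills=none; bids=[-] asks=[#2:10@99 #3:6@103]
After op 5 [order #4] market_sell(qty=6): fills=none; bids=[-] asks=[#2:10@99 #3:6@103]
After op 6 [order #5] limit_buy(price=97, qty=6): fills=none; bids=[#5:6@97] asks=[#2:10@99 #3:6@103]

Answer: BIDS (highest first):
  #5: 6@97
ASKS (lowest first):
  #2: 10@99
  #3: 6@103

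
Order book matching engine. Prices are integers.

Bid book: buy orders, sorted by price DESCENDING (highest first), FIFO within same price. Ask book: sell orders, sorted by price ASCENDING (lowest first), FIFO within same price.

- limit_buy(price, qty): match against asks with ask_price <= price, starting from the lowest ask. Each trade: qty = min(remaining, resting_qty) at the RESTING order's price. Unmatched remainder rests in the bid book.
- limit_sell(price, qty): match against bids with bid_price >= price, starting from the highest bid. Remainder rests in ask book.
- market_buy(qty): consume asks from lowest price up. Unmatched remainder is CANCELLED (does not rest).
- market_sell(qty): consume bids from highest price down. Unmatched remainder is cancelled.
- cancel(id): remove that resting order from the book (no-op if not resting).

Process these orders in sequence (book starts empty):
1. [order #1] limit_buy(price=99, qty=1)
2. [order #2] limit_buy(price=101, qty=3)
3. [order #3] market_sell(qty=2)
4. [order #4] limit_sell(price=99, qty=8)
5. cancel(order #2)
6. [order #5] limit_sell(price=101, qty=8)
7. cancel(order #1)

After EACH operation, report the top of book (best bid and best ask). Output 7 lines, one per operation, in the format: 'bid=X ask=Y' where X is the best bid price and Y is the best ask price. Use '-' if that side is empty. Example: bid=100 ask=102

After op 1 [order #1] limit_buy(price=99, qty=1): fills=none; bids=[#1:1@99] asks=[-]
After op 2 [order #2] limit_buy(price=101, qty=3): fills=none; bids=[#2:3@101 #1:1@99] asks=[-]
After op 3 [order #3] market_sell(qty=2): fills=#2x#3:2@101; bids=[#2:1@101 #1:1@99] asks=[-]
After op 4 [order #4] limit_sell(price=99, qty=8): fills=#2x#4:1@101 #1x#4:1@99; bids=[-] asks=[#4:6@99]
After op 5 cancel(order #2): fills=none; bids=[-] asks=[#4:6@99]
After op 6 [order #5] limit_sell(price=101, qty=8): fills=none; bids=[-] asks=[#4:6@99 #5:8@101]
After op 7 cancel(order #1): fills=none; bids=[-] asks=[#4:6@99 #5:8@101]

Answer: bid=99 ask=-
bid=101 ask=-
bid=101 ask=-
bid=- ask=99
bid=- ask=99
bid=- ask=99
bid=- ask=99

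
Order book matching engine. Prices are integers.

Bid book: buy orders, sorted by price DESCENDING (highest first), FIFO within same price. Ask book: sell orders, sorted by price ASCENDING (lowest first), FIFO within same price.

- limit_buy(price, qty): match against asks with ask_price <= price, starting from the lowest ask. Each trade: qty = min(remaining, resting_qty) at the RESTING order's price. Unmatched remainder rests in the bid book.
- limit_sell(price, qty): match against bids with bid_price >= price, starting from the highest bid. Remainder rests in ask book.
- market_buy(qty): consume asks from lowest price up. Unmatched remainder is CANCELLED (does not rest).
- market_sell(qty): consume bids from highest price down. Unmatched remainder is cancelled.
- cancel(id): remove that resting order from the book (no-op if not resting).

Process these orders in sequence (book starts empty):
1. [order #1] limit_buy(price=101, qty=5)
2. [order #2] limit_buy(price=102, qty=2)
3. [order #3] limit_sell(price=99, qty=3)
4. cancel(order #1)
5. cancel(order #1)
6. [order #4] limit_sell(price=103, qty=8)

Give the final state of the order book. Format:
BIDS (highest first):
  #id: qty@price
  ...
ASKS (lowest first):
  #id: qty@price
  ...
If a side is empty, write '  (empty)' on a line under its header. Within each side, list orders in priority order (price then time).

Answer: BIDS (highest first):
  (empty)
ASKS (lowest first):
  #4: 8@103

Derivation:
After op 1 [order #1] limit_buy(price=101, qty=5): fills=none; bids=[#1:5@101] asks=[-]
After op 2 [order #2] limit_buy(price=102, qty=2): fills=none; bids=[#2:2@102 #1:5@101] asks=[-]
After op 3 [order #3] limit_sell(price=99, qty=3): fills=#2x#3:2@102 #1x#3:1@101; bids=[#1:4@101] asks=[-]
After op 4 cancel(order #1): fills=none; bids=[-] asks=[-]
After op 5 cancel(order #1): fills=none; bids=[-] asks=[-]
After op 6 [order #4] limit_sell(price=103, qty=8): fills=none; bids=[-] asks=[#4:8@103]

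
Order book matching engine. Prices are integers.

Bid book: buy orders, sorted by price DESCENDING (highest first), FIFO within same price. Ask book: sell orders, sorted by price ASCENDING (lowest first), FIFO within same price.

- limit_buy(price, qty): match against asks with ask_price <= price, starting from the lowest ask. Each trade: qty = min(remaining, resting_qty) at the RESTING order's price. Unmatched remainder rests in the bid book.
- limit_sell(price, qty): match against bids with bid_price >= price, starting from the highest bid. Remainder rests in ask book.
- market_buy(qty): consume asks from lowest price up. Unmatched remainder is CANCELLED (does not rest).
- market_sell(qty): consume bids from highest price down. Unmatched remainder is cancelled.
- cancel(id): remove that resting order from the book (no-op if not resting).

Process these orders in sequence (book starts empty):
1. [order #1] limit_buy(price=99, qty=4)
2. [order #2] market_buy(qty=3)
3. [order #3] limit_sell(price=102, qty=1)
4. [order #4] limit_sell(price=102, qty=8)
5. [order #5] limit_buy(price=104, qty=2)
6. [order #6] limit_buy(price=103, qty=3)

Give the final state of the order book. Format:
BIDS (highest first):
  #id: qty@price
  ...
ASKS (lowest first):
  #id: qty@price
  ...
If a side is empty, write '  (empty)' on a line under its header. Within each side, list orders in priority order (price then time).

After op 1 [order #1] limit_buy(price=99, qty=4): fills=none; bids=[#1:4@99] asks=[-]
After op 2 [order #2] market_buy(qty=3): fills=none; bids=[#1:4@99] asks=[-]
After op 3 [order #3] limit_sell(price=102, qty=1): fills=none; bids=[#1:4@99] asks=[#3:1@102]
After op 4 [order #4] limit_sell(price=102, qty=8): fills=none; bids=[#1:4@99] asks=[#3:1@102 #4:8@102]
After op 5 [order #5] limit_buy(price=104, qty=2): fills=#5x#3:1@102 #5x#4:1@102; bids=[#1:4@99] asks=[#4:7@102]
After op 6 [order #6] limit_buy(price=103, qty=3): fills=#6x#4:3@102; bids=[#1:4@99] asks=[#4:4@102]

Answer: BIDS (highest first):
  #1: 4@99
ASKS (lowest first):
  #4: 4@102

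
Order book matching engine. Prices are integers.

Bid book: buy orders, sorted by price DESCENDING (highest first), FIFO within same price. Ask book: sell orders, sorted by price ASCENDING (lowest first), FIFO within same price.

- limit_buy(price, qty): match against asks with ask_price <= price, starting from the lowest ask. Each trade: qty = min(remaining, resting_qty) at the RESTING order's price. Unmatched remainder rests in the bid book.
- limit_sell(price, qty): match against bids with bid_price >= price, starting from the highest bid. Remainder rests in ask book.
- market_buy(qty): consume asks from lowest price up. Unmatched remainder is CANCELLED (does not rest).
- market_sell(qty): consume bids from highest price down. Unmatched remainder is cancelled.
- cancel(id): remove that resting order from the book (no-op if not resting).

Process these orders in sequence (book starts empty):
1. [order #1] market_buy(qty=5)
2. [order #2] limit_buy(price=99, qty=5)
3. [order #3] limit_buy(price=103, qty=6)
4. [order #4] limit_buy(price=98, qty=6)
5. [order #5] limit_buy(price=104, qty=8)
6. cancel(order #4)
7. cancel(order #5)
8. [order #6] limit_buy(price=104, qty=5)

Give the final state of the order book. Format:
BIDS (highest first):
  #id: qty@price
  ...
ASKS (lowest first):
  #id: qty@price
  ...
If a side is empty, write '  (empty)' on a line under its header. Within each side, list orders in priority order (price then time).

Answer: BIDS (highest first):
  #6: 5@104
  #3: 6@103
  #2: 5@99
ASKS (lowest first):
  (empty)

Derivation:
After op 1 [order #1] market_buy(qty=5): fills=none; bids=[-] asks=[-]
After op 2 [order #2] limit_buy(price=99, qty=5): fills=none; bids=[#2:5@99] asks=[-]
After op 3 [order #3] limit_buy(price=103, qty=6): fills=none; bids=[#3:6@103 #2:5@99] asks=[-]
After op 4 [order #4] limit_buy(price=98, qty=6): fills=none; bids=[#3:6@103 #2:5@99 #4:6@98] asks=[-]
After op 5 [order #5] limit_buy(price=104, qty=8): fills=none; bids=[#5:8@104 #3:6@103 #2:5@99 #4:6@98] asks=[-]
After op 6 cancel(order #4): fills=none; bids=[#5:8@104 #3:6@103 #2:5@99] asks=[-]
After op 7 cancel(order #5): fills=none; bids=[#3:6@103 #2:5@99] asks=[-]
After op 8 [order #6] limit_buy(price=104, qty=5): fills=none; bids=[#6:5@104 #3:6@103 #2:5@99] asks=[-]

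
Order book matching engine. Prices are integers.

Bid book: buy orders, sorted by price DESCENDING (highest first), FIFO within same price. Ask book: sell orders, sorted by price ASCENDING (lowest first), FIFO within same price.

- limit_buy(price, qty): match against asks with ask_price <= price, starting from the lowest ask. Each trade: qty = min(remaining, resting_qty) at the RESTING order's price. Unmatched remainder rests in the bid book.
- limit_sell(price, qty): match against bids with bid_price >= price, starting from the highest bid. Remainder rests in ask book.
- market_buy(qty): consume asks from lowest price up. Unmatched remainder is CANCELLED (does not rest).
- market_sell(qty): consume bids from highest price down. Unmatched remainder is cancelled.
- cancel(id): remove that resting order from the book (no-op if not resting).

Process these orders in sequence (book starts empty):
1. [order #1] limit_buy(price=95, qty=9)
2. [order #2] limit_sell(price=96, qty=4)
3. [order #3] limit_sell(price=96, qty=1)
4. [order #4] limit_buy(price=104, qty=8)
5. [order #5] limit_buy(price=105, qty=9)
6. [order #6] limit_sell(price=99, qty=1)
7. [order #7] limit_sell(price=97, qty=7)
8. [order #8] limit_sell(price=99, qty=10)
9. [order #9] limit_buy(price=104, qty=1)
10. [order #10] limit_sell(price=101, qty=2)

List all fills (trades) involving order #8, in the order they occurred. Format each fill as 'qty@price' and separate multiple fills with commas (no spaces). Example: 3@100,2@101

After op 1 [order #1] limit_buy(price=95, qty=9): fills=none; bids=[#1:9@95] asks=[-]
After op 2 [order #2] limit_sell(price=96, qty=4): fills=none; bids=[#1:9@95] asks=[#2:4@96]
After op 3 [order #3] limit_sell(price=96, qty=1): fills=none; bids=[#1:9@95] asks=[#2:4@96 #3:1@96]
After op 4 [order #4] limit_buy(price=104, qty=8): fills=#4x#2:4@96 #4x#3:1@96; bids=[#4:3@104 #1:9@95] asks=[-]
After op 5 [order #5] limit_buy(price=105, qty=9): fills=none; bids=[#5:9@105 #4:3@104 #1:9@95] asks=[-]
After op 6 [order #6] limit_sell(price=99, qty=1): fills=#5x#6:1@105; bids=[#5:8@105 #4:3@104 #1:9@95] asks=[-]
After op 7 [order #7] limit_sell(price=97, qty=7): fills=#5x#7:7@105; bids=[#5:1@105 #4:3@104 #1:9@95] asks=[-]
After op 8 [order #8] limit_sell(price=99, qty=10): fills=#5x#8:1@105 #4x#8:3@104; bids=[#1:9@95] asks=[#8:6@99]
After op 9 [order #9] limit_buy(price=104, qty=1): fills=#9x#8:1@99; bids=[#1:9@95] asks=[#8:5@99]
After op 10 [order #10] limit_sell(price=101, qty=2): fills=none; bids=[#1:9@95] asks=[#8:5@99 #10:2@101]

Answer: 1@105,3@104,1@99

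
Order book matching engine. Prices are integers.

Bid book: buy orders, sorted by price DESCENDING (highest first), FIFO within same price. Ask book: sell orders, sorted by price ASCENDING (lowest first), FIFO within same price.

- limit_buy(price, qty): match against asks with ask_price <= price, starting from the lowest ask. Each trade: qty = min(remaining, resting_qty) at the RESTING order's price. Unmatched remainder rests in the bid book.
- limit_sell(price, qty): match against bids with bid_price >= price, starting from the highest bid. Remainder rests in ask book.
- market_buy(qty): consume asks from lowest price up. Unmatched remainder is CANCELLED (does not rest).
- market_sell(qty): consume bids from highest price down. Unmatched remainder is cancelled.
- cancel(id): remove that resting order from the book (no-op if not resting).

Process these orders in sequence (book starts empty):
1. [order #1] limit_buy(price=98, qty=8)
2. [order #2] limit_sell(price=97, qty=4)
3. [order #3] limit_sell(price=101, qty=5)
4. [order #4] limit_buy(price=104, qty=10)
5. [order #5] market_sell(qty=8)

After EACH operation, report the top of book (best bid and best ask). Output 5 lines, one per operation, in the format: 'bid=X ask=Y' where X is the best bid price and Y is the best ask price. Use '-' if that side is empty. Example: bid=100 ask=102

Answer: bid=98 ask=-
bid=98 ask=-
bid=98 ask=101
bid=104 ask=-
bid=98 ask=-

Derivation:
After op 1 [order #1] limit_buy(price=98, qty=8): fills=none; bids=[#1:8@98] asks=[-]
After op 2 [order #2] limit_sell(price=97, qty=4): fills=#1x#2:4@98; bids=[#1:4@98] asks=[-]
After op 3 [order #3] limit_sell(price=101, qty=5): fills=none; bids=[#1:4@98] asks=[#3:5@101]
After op 4 [order #4] limit_buy(price=104, qty=10): fills=#4x#3:5@101; bids=[#4:5@104 #1:4@98] asks=[-]
After op 5 [order #5] market_sell(qty=8): fills=#4x#5:5@104 #1x#5:3@98; bids=[#1:1@98] asks=[-]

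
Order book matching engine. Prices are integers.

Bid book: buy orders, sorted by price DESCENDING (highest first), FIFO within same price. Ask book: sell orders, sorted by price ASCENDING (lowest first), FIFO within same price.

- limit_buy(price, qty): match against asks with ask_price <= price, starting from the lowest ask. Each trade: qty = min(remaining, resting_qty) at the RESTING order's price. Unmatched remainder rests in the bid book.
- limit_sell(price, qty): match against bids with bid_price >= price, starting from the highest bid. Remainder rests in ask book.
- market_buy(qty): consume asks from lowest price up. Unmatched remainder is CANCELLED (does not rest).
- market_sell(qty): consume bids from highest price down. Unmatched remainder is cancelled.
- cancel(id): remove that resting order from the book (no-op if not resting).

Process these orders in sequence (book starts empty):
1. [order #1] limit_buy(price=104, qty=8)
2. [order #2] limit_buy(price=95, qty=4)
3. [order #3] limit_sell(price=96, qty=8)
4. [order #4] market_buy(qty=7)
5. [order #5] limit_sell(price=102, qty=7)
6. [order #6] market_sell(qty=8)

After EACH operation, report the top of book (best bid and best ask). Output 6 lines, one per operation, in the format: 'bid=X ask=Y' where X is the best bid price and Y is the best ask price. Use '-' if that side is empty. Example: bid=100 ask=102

Answer: bid=104 ask=-
bid=104 ask=-
bid=95 ask=-
bid=95 ask=-
bid=95 ask=102
bid=- ask=102

Derivation:
After op 1 [order #1] limit_buy(price=104, qty=8): fills=none; bids=[#1:8@104] asks=[-]
After op 2 [order #2] limit_buy(price=95, qty=4): fills=none; bids=[#1:8@104 #2:4@95] asks=[-]
After op 3 [order #3] limit_sell(price=96, qty=8): fills=#1x#3:8@104; bids=[#2:4@95] asks=[-]
After op 4 [order #4] market_buy(qty=7): fills=none; bids=[#2:4@95] asks=[-]
After op 5 [order #5] limit_sell(price=102, qty=7): fills=none; bids=[#2:4@95] asks=[#5:7@102]
After op 6 [order #6] market_sell(qty=8): fills=#2x#6:4@95; bids=[-] asks=[#5:7@102]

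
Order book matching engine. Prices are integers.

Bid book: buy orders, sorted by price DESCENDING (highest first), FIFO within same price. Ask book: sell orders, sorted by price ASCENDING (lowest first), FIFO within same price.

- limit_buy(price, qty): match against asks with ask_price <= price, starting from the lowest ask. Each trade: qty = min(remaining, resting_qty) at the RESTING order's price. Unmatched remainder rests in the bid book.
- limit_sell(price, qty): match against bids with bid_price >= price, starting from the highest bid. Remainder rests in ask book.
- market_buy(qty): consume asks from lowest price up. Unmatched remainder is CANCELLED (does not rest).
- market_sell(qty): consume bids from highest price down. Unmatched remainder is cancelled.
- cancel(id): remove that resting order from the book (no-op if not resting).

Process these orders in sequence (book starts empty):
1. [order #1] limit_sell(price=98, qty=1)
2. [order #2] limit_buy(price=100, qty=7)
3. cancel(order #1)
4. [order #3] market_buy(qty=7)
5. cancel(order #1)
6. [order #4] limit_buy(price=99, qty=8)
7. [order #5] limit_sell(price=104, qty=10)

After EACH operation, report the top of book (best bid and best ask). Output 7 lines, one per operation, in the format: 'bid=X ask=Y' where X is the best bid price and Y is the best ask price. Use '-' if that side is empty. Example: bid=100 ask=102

After op 1 [order #1] limit_sell(price=98, qty=1): fills=none; bids=[-] asks=[#1:1@98]
After op 2 [order #2] limit_buy(price=100, qty=7): fills=#2x#1:1@98; bids=[#2:6@100] asks=[-]
After op 3 cancel(order #1): fills=none; bids=[#2:6@100] asks=[-]
After op 4 [order #3] market_buy(qty=7): fills=none; bids=[#2:6@100] asks=[-]
After op 5 cancel(order #1): fills=none; bids=[#2:6@100] asks=[-]
After op 6 [order #4] limit_buy(price=99, qty=8): fills=none; bids=[#2:6@100 #4:8@99] asks=[-]
After op 7 [order #5] limit_sell(price=104, qty=10): fills=none; bids=[#2:6@100 #4:8@99] asks=[#5:10@104]

Answer: bid=- ask=98
bid=100 ask=-
bid=100 ask=-
bid=100 ask=-
bid=100 ask=-
bid=100 ask=-
bid=100 ask=104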